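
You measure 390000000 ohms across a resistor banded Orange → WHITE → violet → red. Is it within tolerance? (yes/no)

Orange → 3 (first significant figure)
White → 9 (second significant figure)
Violet → ×10^7 multiplier
Red → ±2% tolerance
39 × 10000000 = 390000000 Ω
Allowed range: 382200000 Ω to 397800000 Ω.
390000000 ohms lies inside that range.

yes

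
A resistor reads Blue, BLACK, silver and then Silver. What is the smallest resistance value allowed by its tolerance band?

0.54 Ω

Blue → 6 (first significant figure)
Black → 0 (second significant figure)
Silver → ×0.01 multiplier
Silver → ±10% tolerance
60 × 0.01 = 0.6 Ω
Smallest = 0.6 × (1 − 10/100) = 0.54 Ω.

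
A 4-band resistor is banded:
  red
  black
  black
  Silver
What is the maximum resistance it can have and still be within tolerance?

Red → 2 (first significant figure)
Black → 0 (second significant figure)
Black → ×1 multiplier
Silver → ±10% tolerance
20 × 1 = 20 Ω
Maximum = 20 × (1 + 10/100) = 22 Ω.

22 Ω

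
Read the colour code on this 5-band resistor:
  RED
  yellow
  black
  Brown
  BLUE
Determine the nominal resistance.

Red → 2 (first significant figure)
Yellow → 4 (second significant figure)
Black → 0 (third significant figure)
Brown → ×10 multiplier
240 × 10 = 2400 Ω

2400 Ω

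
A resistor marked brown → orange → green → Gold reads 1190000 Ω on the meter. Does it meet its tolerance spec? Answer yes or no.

Brown → 1 (first significant figure)
Orange → 3 (second significant figure)
Green → ×10^5 multiplier
Gold → ±5% tolerance
13 × 100000 = 1300000 Ω
Allowed range: 1235000 Ω to 1365000 Ω.
1190000 Ω lies outside that range.

no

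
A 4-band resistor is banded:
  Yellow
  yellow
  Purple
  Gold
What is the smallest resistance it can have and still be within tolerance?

Yellow → 4 (first significant figure)
Yellow → 4 (second significant figure)
Violet → ×10^7 multiplier
Gold → ±5% tolerance
44 × 10000000 = 440000000 Ω
Smallest = 440000000 × (1 − 5/100) = 418000000 Ω.

418000000 Ω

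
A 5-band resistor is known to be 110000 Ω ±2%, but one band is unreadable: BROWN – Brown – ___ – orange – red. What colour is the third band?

black

110000 Ω = 110 × 10^3.
The third band gives digit 0 of the significand, and 0 is black.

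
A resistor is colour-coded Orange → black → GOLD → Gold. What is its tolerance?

The last band, gold, is the tolerance band.
Gold corresponds to ±5%.

±5%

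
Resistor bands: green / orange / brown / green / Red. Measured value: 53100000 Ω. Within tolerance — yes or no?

yes

Green → 5 (first significant figure)
Orange → 3 (second significant figure)
Brown → 1 (third significant figure)
Green → ×10^5 multiplier
Red → ±2% tolerance
531 × 100000 = 53100000 Ω
Allowed range: 52038000 Ω to 54162000 Ω.
53100000 Ω lies inside that range.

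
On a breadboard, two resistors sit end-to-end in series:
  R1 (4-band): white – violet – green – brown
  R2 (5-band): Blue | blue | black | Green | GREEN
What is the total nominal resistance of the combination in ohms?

R1: white, violet → 97; green ×10^5 → 9700000 Ω.
R2: blue, blue, black → 660; green ×10^5 → 66000000 Ω.
Series: 9700000 + 66000000 = 75700000 Ω.

75700000 Ω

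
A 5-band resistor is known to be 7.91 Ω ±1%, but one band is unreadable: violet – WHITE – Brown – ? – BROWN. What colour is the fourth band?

silver

7.91 Ω = 791 × 10^-2.
The fourth band is the multiplier, 10^-2, which is silver.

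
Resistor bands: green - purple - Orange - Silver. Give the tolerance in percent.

±10%

The last band, silver, is the tolerance band.
Silver corresponds to ±10%.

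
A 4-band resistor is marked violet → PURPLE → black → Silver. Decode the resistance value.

77 Ω

Violet → 7 (first significant figure)
Violet → 7 (second significant figure)
Black → ×1 multiplier
77 × 1 = 77 Ω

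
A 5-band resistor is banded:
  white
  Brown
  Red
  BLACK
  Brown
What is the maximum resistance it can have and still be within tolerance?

White → 9 (first significant figure)
Brown → 1 (second significant figure)
Red → 2 (third significant figure)
Black → ×1 multiplier
Brown → ±1% tolerance
912 × 1 = 912 Ω
Maximum = 912 × (1 + 1/100) = 921.12 Ω.

921.12 Ω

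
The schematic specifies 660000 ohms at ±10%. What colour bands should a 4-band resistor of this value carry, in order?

blue, blue, yellow, silver

660000 Ω = 66 × 10^4.
6 → blue
6 → blue
Multiplier 10^4 → yellow.
±10% tolerance → silver.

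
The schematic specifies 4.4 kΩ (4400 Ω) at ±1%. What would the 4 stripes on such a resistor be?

4400 Ω = 44 × 10^2.
4 → yellow
4 → yellow
Multiplier 10^2 → red.
±1% tolerance → brown.

yellow, yellow, red, brown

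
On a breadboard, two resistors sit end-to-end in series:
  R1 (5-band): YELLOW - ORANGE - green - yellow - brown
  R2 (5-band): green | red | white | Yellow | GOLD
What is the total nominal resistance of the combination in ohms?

R1: yellow, orange, green → 435; yellow ×10^4 → 4350000 Ω.
R2: green, red, white → 529; yellow ×10^4 → 5290000 Ω.
Series: 4350000 + 5290000 = 9640000 Ω.

9640000 Ω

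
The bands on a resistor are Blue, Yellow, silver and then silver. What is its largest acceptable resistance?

0.704 Ω

Blue → 6 (first significant figure)
Yellow → 4 (second significant figure)
Silver → ×0.01 multiplier
Silver → ±10% tolerance
64 × 0.01 = 0.64 Ω
Largest = 0.64 × (1 + 10/100) = 0.704 Ω.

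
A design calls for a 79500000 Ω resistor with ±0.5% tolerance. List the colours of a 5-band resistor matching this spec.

79500000 Ω = 795 × 10^5.
7 → violet
9 → white
5 → green
Multiplier 10^5 → green.
±0.5% tolerance → green.

violet, white, green, green, green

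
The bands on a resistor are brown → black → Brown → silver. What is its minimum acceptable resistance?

90 Ω

Brown → 1 (first significant figure)
Black → 0 (second significant figure)
Brown → ×10 multiplier
Silver → ±10% tolerance
10 × 10 = 100 Ω
Minimum = 100 × (1 − 10/100) = 90 Ω.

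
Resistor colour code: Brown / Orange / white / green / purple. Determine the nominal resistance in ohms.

13900000 Ω

Brown → 1 (first significant figure)
Orange → 3 (second significant figure)
White → 9 (third significant figure)
Green → ×10^5 multiplier
139 × 100000 = 13900000 Ω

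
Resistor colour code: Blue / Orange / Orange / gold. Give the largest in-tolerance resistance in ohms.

66150 Ω

Blue → 6 (first significant figure)
Orange → 3 (second significant figure)
Orange → ×10^3 multiplier
Gold → ±5% tolerance
63 × 1000 = 63000 Ω
Largest = 63000 × (1 + 5/100) = 66150 Ω.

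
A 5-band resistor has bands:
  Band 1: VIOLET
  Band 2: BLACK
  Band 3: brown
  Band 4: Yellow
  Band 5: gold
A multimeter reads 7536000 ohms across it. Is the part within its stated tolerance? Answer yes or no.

no

Violet → 7 (first significant figure)
Black → 0 (second significant figure)
Brown → 1 (third significant figure)
Yellow → ×10^4 multiplier
Gold → ±5% tolerance
701 × 10000 = 7010000 Ω
Allowed range: 6659500 Ω to 7360500 Ω.
7536000 ohms lies outside that range.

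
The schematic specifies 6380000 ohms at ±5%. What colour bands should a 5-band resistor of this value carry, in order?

6380000 Ω = 638 × 10^4.
6 → blue
3 → orange
8 → grey
Multiplier 10^4 → yellow.
±5% tolerance → gold.

blue, orange, grey, yellow, gold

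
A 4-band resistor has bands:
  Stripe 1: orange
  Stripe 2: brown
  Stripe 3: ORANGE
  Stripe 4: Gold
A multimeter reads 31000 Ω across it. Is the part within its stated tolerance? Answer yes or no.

Orange → 3 (first significant figure)
Brown → 1 (second significant figure)
Orange → ×10^3 multiplier
Gold → ±5% tolerance
31 × 1000 = 31000 Ω
Allowed range: 29450 Ω to 32550 Ω.
31000 Ω lies inside that range.

yes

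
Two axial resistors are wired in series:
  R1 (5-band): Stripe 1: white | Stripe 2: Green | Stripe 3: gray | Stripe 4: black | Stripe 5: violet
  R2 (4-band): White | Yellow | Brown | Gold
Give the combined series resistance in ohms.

R1: white, green, grey → 958; black ×1 → 958 Ω.
R2: white, yellow → 94; brown ×10 → 940 Ω.
Series: 958 + 940 = 1898 Ω.

1898 Ω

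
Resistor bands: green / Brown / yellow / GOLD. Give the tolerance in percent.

±5%

The last band, gold, is the tolerance band.
Gold corresponds to ±5%.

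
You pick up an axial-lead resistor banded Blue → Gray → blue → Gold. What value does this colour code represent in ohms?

Blue → 6 (first significant figure)
Grey → 8 (second significant figure)
Blue → ×10^6 multiplier
68 × 1000000 = 68000000 Ω

68000000 Ω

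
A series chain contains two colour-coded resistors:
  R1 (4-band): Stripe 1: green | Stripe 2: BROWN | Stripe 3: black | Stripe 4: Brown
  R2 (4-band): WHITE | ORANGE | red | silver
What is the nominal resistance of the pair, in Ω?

R1: green, brown → 51; black ×1 → 51 Ω.
R2: white, orange → 93; red ×10^2 → 9300 Ω.
Series: 51 + 9300 = 9351 Ω.

9351 Ω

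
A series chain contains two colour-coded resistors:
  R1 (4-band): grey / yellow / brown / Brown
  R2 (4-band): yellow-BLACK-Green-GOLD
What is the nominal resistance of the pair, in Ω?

4000840 Ω

R1: grey, yellow → 84; brown ×10 → 840 Ω.
R2: yellow, black → 40; green ×10^5 → 4000000 Ω.
Series: 840 + 4000000 = 4000840 Ω.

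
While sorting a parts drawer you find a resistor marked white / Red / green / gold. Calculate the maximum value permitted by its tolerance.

9660000 Ω

White → 9 (first significant figure)
Red → 2 (second significant figure)
Green → ×10^5 multiplier
Gold → ±5% tolerance
92 × 100000 = 9200000 Ω
Maximum = 9200000 × (1 + 5/100) = 9660000 Ω.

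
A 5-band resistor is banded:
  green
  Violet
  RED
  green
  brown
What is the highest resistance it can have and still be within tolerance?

57772000 Ω

Green → 5 (first significant figure)
Violet → 7 (second significant figure)
Red → 2 (third significant figure)
Green → ×10^5 multiplier
Brown → ±1% tolerance
572 × 100000 = 57200000 Ω
Highest = 57200000 × (1 + 1/100) = 57772000 Ω.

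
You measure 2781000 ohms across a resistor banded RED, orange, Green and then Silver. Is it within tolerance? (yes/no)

no

Red → 2 (first significant figure)
Orange → 3 (second significant figure)
Green → ×10^5 multiplier
Silver → ±10% tolerance
23 × 100000 = 2300000 Ω
Allowed range: 2070000 Ω to 2530000 Ω.
2781000 ohms lies outside that range.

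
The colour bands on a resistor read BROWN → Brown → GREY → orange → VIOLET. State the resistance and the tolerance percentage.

118000 Ω ±0.1%

Brown → 1 (first significant figure)
Brown → 1 (second significant figure)
Grey → 8 (third significant figure)
Orange → ×10^3 multiplier
Violet → ±0.1% tolerance
118 × 1000 = 118000 Ω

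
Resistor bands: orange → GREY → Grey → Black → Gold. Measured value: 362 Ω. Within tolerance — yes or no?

Orange → 3 (first significant figure)
Grey → 8 (second significant figure)
Grey → 8 (third significant figure)
Black → ×1 multiplier
Gold → ±5% tolerance
388 × 1 = 388 Ω
Allowed range: 368.6 Ω to 407.4 Ω.
362 Ω lies outside that range.

no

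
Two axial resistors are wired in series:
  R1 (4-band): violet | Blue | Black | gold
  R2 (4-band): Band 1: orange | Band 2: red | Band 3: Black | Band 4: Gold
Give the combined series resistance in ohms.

R1: violet, blue → 76; black ×1 → 76 Ω.
R2: orange, red → 32; black ×1 → 32 Ω.
Series: 76 + 32 = 108 Ω.

108 Ω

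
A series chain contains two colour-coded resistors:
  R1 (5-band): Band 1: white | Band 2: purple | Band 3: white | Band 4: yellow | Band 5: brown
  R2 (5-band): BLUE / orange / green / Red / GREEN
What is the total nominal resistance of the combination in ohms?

9853500 Ω

R1: white, violet, white → 979; yellow ×10^4 → 9790000 Ω.
R2: blue, orange, green → 635; red ×10^2 → 63500 Ω.
Series: 9790000 + 63500 = 9853500 Ω.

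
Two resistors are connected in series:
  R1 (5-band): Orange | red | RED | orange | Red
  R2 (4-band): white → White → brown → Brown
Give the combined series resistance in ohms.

322990 Ω

R1: orange, red, red → 322; orange ×10^3 → 322000 Ω.
R2: white, white → 99; brown ×10 → 990 Ω.
Series: 322000 + 990 = 322990 Ω.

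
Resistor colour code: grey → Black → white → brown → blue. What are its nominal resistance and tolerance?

8090 Ω ±0.25%

Grey → 8 (first significant figure)
Black → 0 (second significant figure)
White → 9 (third significant figure)
Brown → ×10 multiplier
Blue → ±0.25% tolerance
809 × 10 = 8090 Ω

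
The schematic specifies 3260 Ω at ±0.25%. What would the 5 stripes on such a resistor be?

orange, red, blue, brown, blue

3260 Ω = 326 × 10^1.
3 → orange
2 → red
6 → blue
Multiplier 10^1 → brown.
±0.25% tolerance → blue.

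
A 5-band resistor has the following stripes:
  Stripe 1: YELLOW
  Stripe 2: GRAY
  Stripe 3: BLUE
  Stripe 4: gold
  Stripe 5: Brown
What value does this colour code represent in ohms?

48.6 Ω

Yellow → 4 (first significant figure)
Grey → 8 (second significant figure)
Blue → 6 (third significant figure)
Gold → ×0.1 multiplier
486 × 0.1 = 48.6 Ω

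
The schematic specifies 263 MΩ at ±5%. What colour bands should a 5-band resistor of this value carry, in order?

263000000 Ω = 263 × 10^6.
2 → red
6 → blue
3 → orange
Multiplier 10^6 → blue.
±5% tolerance → gold.

red, blue, orange, blue, gold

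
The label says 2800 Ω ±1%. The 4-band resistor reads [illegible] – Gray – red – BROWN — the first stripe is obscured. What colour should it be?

red

2800 Ω = 28 × 10^2.
The first band gives digit 2 of the significand, and 2 is red.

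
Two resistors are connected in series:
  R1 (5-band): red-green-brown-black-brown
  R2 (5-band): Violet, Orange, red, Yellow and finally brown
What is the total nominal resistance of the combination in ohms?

7320251 Ω

R1: red, green, brown → 251; black ×1 → 251 Ω.
R2: violet, orange, red → 732; yellow ×10^4 → 7320000 Ω.
Series: 251 + 7320000 = 7320251 Ω.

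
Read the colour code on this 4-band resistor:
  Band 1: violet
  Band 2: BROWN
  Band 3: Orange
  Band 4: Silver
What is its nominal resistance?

Violet → 7 (first significant figure)
Brown → 1 (second significant figure)
Orange → ×10^3 multiplier
71 × 1000 = 71000 Ω

71000 Ω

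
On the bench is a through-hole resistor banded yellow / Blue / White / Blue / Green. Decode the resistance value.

469000000 Ω

Yellow → 4 (first significant figure)
Blue → 6 (second significant figure)
White → 9 (third significant figure)
Blue → ×10^6 multiplier
469 × 1000000 = 469000000 Ω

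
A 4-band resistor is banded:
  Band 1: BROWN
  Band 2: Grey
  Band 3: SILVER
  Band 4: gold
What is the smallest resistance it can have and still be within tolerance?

0.171 Ω

Brown → 1 (first significant figure)
Grey → 8 (second significant figure)
Silver → ×0.01 multiplier
Gold → ±5% tolerance
18 × 0.01 = 0.18 Ω
Smallest = 0.18 × (1 − 5/100) = 0.171 Ω.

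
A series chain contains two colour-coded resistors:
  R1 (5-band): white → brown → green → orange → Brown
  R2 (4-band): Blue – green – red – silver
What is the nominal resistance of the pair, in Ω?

921500 Ω

R1: white, brown, green → 915; orange ×10^3 → 915000 Ω.
R2: blue, green → 65; red ×10^2 → 6500 Ω.
Series: 915000 + 6500 = 921500 Ω.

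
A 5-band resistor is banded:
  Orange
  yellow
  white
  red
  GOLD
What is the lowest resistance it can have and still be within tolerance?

33155 Ω

Orange → 3 (first significant figure)
Yellow → 4 (second significant figure)
White → 9 (third significant figure)
Red → ×10^2 multiplier
Gold → ±5% tolerance
349 × 100 = 34900 Ω
Lowest = 34900 × (1 − 5/100) = 33155 Ω.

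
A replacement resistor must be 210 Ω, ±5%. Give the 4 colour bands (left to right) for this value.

210 Ω = 21 × 10^1.
2 → red
1 → brown
Multiplier 10^1 → brown.
±5% tolerance → gold.

red, brown, brown, gold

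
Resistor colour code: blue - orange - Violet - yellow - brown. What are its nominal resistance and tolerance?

6370000 Ω ±1%

Blue → 6 (first significant figure)
Orange → 3 (second significant figure)
Violet → 7 (third significant figure)
Yellow → ×10^4 multiplier
Brown → ±1% tolerance
637 × 10000 = 6370000 Ω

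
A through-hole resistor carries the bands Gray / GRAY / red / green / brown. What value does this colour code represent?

Grey → 8 (first significant figure)
Grey → 8 (second significant figure)
Red → 2 (third significant figure)
Green → ×10^5 multiplier
882 × 100000 = 88200000 Ω

88200000 Ω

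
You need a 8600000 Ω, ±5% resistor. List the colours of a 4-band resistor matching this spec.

grey, blue, green, gold

8600000 Ω = 86 × 10^5.
8 → grey
6 → blue
Multiplier 10^5 → green.
±5% tolerance → gold.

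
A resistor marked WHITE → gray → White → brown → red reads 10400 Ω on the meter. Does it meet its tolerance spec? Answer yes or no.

White → 9 (first significant figure)
Grey → 8 (second significant figure)
White → 9 (third significant figure)
Brown → ×10 multiplier
Red → ±2% tolerance
989 × 10 = 9890 Ω
Allowed range: 9692.2 Ω to 10087.8 Ω.
10400 Ω lies outside that range.

no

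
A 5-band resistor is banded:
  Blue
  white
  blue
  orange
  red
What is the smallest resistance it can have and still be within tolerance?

682080 Ω

Blue → 6 (first significant figure)
White → 9 (second significant figure)
Blue → 6 (third significant figure)
Orange → ×10^3 multiplier
Red → ±2% tolerance
696 × 1000 = 696000 Ω
Smallest = 696000 × (1 − 2/100) = 682080 Ω.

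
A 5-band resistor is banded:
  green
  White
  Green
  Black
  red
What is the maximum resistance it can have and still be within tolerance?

Green → 5 (first significant figure)
White → 9 (second significant figure)
Green → 5 (third significant figure)
Black → ×1 multiplier
Red → ±2% tolerance
595 × 1 = 595 Ω
Maximum = 595 × (1 + 2/100) = 606.9 Ω.

606.9 Ω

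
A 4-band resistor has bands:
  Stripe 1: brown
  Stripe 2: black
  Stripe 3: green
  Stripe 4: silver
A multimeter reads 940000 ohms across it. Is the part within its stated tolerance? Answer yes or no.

Brown → 1 (first significant figure)
Black → 0 (second significant figure)
Green → ×10^5 multiplier
Silver → ±10% tolerance
10 × 100000 = 1000000 Ω
Allowed range: 900000 Ω to 1100000 Ω.
940000 ohms lies inside that range.

yes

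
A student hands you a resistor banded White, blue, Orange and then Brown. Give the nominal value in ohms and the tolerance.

96000 Ω ±1%

White → 9 (first significant figure)
Blue → 6 (second significant figure)
Orange → ×10^3 multiplier
Brown → ±1% tolerance
96 × 1000 = 96000 Ω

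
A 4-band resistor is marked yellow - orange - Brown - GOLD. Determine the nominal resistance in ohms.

430 Ω

Yellow → 4 (first significant figure)
Orange → 3 (second significant figure)
Brown → ×10 multiplier
43 × 10 = 430 Ω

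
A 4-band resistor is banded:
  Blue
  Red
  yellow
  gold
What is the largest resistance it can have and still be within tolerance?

651000 Ω

Blue → 6 (first significant figure)
Red → 2 (second significant figure)
Yellow → ×10^4 multiplier
Gold → ±5% tolerance
62 × 10000 = 620000 Ω
Largest = 620000 × (1 + 5/100) = 651000 Ω.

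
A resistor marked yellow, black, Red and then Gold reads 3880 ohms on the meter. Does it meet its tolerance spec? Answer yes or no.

Yellow → 4 (first significant figure)
Black → 0 (second significant figure)
Red → ×10^2 multiplier
Gold → ±5% tolerance
40 × 100 = 4000 Ω
Allowed range: 3800 Ω to 4200 Ω.
3880 ohms lies inside that range.

yes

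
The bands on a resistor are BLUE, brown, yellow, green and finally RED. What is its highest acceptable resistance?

62628000 Ω

Blue → 6 (first significant figure)
Brown → 1 (second significant figure)
Yellow → 4 (third significant figure)
Green → ×10^5 multiplier
Red → ±2% tolerance
614 × 100000 = 61400000 Ω
Highest = 61400000 × (1 + 2/100) = 62628000 Ω.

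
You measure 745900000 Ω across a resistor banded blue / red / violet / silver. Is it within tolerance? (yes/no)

no

Blue → 6 (first significant figure)
Red → 2 (second significant figure)
Violet → ×10^7 multiplier
Silver → ±10% tolerance
62 × 10000000 = 620000000 Ω
Allowed range: 558000000 Ω to 682000000 Ω.
745900000 Ω lies outside that range.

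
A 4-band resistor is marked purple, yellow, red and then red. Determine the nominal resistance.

7400 Ω

Violet → 7 (first significant figure)
Yellow → 4 (second significant figure)
Red → ×10^2 multiplier
74 × 100 = 7400 Ω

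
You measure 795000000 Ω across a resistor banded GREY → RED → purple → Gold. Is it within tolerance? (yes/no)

Grey → 8 (first significant figure)
Red → 2 (second significant figure)
Violet → ×10^7 multiplier
Gold → ±5% tolerance
82 × 10000000 = 820000000 Ω
Allowed range: 779000000 Ω to 861000000 Ω.
795000000 Ω lies inside that range.

yes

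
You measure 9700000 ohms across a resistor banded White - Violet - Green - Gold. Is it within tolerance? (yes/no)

White → 9 (first significant figure)
Violet → 7 (second significant figure)
Green → ×10^5 multiplier
Gold → ±5% tolerance
97 × 100000 = 9700000 Ω
Allowed range: 9215000 Ω to 10185000 Ω.
9700000 ohms lies inside that range.

yes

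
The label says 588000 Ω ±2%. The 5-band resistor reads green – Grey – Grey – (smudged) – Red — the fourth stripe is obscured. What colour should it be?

orange

588000 Ω = 588 × 10^3.
The fourth band is the multiplier, 10^3, which is orange.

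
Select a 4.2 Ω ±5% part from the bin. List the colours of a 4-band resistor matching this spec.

yellow, red, gold, gold

4.2 Ω = 42 × 10^-1.
4 → yellow
2 → red
Multiplier 10^-1 → gold.
±5% tolerance → gold.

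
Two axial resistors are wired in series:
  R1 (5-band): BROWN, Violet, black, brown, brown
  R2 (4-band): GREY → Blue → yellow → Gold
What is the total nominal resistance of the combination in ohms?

861700 Ω

R1: brown, violet, black → 170; brown ×10 → 1700 Ω.
R2: grey, blue → 86; yellow ×10^4 → 860000 Ω.
Series: 1700 + 860000 = 861700 Ω.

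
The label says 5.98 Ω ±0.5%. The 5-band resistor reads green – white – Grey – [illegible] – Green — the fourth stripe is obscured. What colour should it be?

silver

5.98 Ω = 598 × 10^-2.
The fourth band is the multiplier, 10^-2, which is silver.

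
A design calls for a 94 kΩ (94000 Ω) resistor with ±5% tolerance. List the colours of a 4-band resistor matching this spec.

94000 Ω = 94 × 10^3.
9 → white
4 → yellow
Multiplier 10^3 → orange.
±5% tolerance → gold.

white, yellow, orange, gold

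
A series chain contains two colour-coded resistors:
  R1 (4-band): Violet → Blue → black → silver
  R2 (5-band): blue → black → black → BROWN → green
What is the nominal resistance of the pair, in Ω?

6076 Ω

R1: violet, blue → 76; black ×1 → 76 Ω.
R2: blue, black, black → 600; brown ×10 → 6000 Ω.
Series: 76 + 6000 = 6076 Ω.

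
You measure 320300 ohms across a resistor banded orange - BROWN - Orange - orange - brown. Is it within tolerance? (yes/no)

no

Orange → 3 (first significant figure)
Brown → 1 (second significant figure)
Orange → 3 (third significant figure)
Orange → ×10^3 multiplier
Brown → ±1% tolerance
313 × 1000 = 313000 Ω
Allowed range: 309870 Ω to 316130 Ω.
320300 ohms lies outside that range.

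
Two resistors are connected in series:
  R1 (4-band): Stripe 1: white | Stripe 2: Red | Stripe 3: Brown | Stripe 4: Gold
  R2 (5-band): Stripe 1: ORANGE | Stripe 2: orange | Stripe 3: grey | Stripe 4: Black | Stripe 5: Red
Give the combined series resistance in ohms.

1258 Ω

R1: white, red → 92; brown ×10 → 920 Ω.
R2: orange, orange, grey → 338; black ×1 → 338 Ω.
Series: 920 + 338 = 1258 Ω.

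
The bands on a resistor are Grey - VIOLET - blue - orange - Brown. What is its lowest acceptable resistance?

Grey → 8 (first significant figure)
Violet → 7 (second significant figure)
Blue → 6 (third significant figure)
Orange → ×10^3 multiplier
Brown → ±1% tolerance
876 × 1000 = 876000 Ω
Lowest = 876000 × (1 − 1/100) = 867240 Ω.

867240 Ω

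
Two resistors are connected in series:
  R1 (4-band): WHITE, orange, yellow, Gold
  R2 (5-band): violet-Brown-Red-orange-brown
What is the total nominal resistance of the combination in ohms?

1642000 Ω

R1: white, orange → 93; yellow ×10^4 → 930000 Ω.
R2: violet, brown, red → 712; orange ×10^3 → 712000 Ω.
Series: 930000 + 712000 = 1642000 Ω.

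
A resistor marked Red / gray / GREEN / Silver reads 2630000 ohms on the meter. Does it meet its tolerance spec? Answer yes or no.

yes

Red → 2 (first significant figure)
Grey → 8 (second significant figure)
Green → ×10^5 multiplier
Silver → ±10% tolerance
28 × 100000 = 2800000 Ω
Allowed range: 2520000 Ω to 3080000 Ω.
2630000 ohms lies inside that range.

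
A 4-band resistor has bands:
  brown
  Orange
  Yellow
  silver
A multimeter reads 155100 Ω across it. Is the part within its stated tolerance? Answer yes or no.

no

Brown → 1 (first significant figure)
Orange → 3 (second significant figure)
Yellow → ×10^4 multiplier
Silver → ±10% tolerance
13 × 10000 = 130000 Ω
Allowed range: 117000 Ω to 143000 Ω.
155100 Ω lies outside that range.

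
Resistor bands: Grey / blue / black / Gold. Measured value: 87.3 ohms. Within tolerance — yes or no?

yes

Grey → 8 (first significant figure)
Blue → 6 (second significant figure)
Black → ×1 multiplier
Gold → ±5% tolerance
86 × 1 = 86 Ω
Allowed range: 81.7 Ω to 90.3 Ω.
87.3 ohms lies inside that range.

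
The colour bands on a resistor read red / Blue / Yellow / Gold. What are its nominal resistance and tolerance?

260000 Ω ±5%

Red → 2 (first significant figure)
Blue → 6 (second significant figure)
Yellow → ×10^4 multiplier
Gold → ±5% tolerance
26 × 10000 = 260000 Ω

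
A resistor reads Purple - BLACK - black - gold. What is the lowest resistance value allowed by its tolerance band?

66.5 Ω

Violet → 7 (first significant figure)
Black → 0 (second significant figure)
Black → ×1 multiplier
Gold → ±5% tolerance
70 × 1 = 70 Ω
Lowest = 70 × (1 − 5/100) = 66.5 Ω.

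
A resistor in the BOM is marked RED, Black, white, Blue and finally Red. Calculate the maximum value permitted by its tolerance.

Red → 2 (first significant figure)
Black → 0 (second significant figure)
White → 9 (third significant figure)
Blue → ×10^6 multiplier
Red → ±2% tolerance
209 × 1000000 = 209000000 Ω
Maximum = 209000000 × (1 + 2/100) = 213180000 Ω.

213180000 Ω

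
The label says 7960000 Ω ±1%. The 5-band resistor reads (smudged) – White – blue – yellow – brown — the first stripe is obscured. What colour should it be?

violet

7960000 Ω = 796 × 10^4.
The first band gives digit 7 of the significand, and 7 is violet.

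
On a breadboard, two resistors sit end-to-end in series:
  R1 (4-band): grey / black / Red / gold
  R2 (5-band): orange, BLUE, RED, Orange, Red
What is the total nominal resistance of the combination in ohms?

R1: grey, black → 80; red ×10^2 → 8000 Ω.
R2: orange, blue, red → 362; orange ×10^3 → 362000 Ω.
Series: 8000 + 362000 = 370000 Ω.

370000 Ω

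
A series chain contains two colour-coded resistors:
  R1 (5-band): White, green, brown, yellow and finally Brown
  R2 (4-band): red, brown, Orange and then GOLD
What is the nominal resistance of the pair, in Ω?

9531000 Ω

R1: white, green, brown → 951; yellow ×10^4 → 9510000 Ω.
R2: red, brown → 21; orange ×10^3 → 21000 Ω.
Series: 9510000 + 21000 = 9531000 Ω.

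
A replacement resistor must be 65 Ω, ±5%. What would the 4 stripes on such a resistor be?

blue, green, black, gold

65 Ω = 65 × 10^0.
6 → blue
5 → green
Multiplier 10^0 → black.
±5% tolerance → gold.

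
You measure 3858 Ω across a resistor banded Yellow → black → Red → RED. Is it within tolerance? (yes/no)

Yellow → 4 (first significant figure)
Black → 0 (second significant figure)
Red → ×10^2 multiplier
Red → ±2% tolerance
40 × 100 = 4000 Ω
Allowed range: 3920 Ω to 4080 Ω.
3858 Ω lies outside that range.

no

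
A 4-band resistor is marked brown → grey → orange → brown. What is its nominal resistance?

Brown → 1 (first significant figure)
Grey → 8 (second significant figure)
Orange → ×10^3 multiplier
18 × 1000 = 18000 Ω

18000 Ω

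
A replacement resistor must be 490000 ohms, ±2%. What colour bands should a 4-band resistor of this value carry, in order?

yellow, white, yellow, red

490000 Ω = 49 × 10^4.
4 → yellow
9 → white
Multiplier 10^4 → yellow.
±2% tolerance → red.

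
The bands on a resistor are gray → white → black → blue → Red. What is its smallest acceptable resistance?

Grey → 8 (first significant figure)
White → 9 (second significant figure)
Black → 0 (third significant figure)
Blue → ×10^6 multiplier
Red → ±2% tolerance
890 × 1000000 = 890000000 Ω
Smallest = 890000000 × (1 − 2/100) = 872200000 Ω.

872200000 Ω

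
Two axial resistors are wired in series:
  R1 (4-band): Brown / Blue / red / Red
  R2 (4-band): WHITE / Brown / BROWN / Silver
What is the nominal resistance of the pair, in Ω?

2510 Ω

R1: brown, blue → 16; red ×10^2 → 1600 Ω.
R2: white, brown → 91; brown ×10 → 910 Ω.
Series: 1600 + 910 = 2510 Ω.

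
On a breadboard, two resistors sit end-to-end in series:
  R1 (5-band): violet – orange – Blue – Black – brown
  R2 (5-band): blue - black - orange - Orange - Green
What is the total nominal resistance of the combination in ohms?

603736 Ω

R1: violet, orange, blue → 736; black ×1 → 736 Ω.
R2: blue, black, orange → 603; orange ×10^3 → 603000 Ω.
Series: 736 + 603000 = 603736 Ω.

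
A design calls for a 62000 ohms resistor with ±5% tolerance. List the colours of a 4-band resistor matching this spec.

62000 Ω = 62 × 10^3.
6 → blue
2 → red
Multiplier 10^3 → orange.
±5% tolerance → gold.

blue, red, orange, gold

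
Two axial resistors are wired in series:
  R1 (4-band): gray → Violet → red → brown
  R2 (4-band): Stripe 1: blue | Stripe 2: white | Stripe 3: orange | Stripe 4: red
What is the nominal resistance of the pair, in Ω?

77700 Ω

R1: grey, violet → 87; red ×10^2 → 8700 Ω.
R2: blue, white → 69; orange ×10^3 → 69000 Ω.
Series: 8700 + 69000 = 77700 Ω.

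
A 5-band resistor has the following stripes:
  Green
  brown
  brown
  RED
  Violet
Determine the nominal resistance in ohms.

Green → 5 (first significant figure)
Brown → 1 (second significant figure)
Brown → 1 (third significant figure)
Red → ×10^2 multiplier
511 × 100 = 51100 Ω

51100 Ω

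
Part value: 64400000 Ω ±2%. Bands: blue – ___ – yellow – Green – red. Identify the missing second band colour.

64400000 Ω = 644 × 10^5.
The second band gives digit 4 of the significand, and 4 is yellow.

yellow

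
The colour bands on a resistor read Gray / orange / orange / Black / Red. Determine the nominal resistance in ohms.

833 Ω

Grey → 8 (first significant figure)
Orange → 3 (second significant figure)
Orange → 3 (third significant figure)
Black → ×1 multiplier
833 × 1 = 833 Ω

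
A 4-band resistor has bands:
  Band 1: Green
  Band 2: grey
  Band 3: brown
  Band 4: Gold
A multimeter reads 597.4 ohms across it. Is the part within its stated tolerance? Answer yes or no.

yes

Green → 5 (first significant figure)
Grey → 8 (second significant figure)
Brown → ×10 multiplier
Gold → ±5% tolerance
58 × 10 = 580 Ω
Allowed range: 551 Ω to 609 Ω.
597.4 ohms lies inside that range.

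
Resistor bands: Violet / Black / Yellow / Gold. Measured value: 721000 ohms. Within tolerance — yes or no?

Violet → 7 (first significant figure)
Black → 0 (second significant figure)
Yellow → ×10^4 multiplier
Gold → ±5% tolerance
70 × 10000 = 700000 Ω
Allowed range: 665000 Ω to 735000 Ω.
721000 ohms lies inside that range.

yes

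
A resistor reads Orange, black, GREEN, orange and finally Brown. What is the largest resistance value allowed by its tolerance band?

308050 Ω

Orange → 3 (first significant figure)
Black → 0 (second significant figure)
Green → 5 (third significant figure)
Orange → ×10^3 multiplier
Brown → ±1% tolerance
305 × 1000 = 305000 Ω
Largest = 305000 × (1 + 1/100) = 308050 Ω.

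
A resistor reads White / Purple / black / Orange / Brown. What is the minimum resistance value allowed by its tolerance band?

960300 Ω

White → 9 (first significant figure)
Violet → 7 (second significant figure)
Black → 0 (third significant figure)
Orange → ×10^3 multiplier
Brown → ±1% tolerance
970 × 1000 = 970000 Ω
Minimum = 970000 × (1 − 1/100) = 960300 Ω.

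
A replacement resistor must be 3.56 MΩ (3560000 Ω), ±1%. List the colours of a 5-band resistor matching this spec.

3560000 Ω = 356 × 10^4.
3 → orange
5 → green
6 → blue
Multiplier 10^4 → yellow.
±1% tolerance → brown.

orange, green, blue, yellow, brown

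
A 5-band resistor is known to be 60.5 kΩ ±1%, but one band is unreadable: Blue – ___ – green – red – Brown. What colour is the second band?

60500 Ω = 605 × 10^2.
The second band gives digit 0 of the significand, and 0 is black.

black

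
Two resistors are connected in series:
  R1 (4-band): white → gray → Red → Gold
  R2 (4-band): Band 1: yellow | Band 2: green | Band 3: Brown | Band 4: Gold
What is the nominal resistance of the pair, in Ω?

R1: white, grey → 98; red ×10^2 → 9800 Ω.
R2: yellow, green → 45; brown ×10 → 450 Ω.
Series: 9800 + 450 = 10250 Ω.

10250 Ω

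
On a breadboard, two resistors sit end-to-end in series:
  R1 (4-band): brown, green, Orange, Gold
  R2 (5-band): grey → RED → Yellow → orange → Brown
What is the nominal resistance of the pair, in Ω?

R1: brown, green → 15; orange ×10^3 → 15000 Ω.
R2: grey, red, yellow → 824; orange ×10^3 → 824000 Ω.
Series: 15000 + 824000 = 839000 Ω.

839000 Ω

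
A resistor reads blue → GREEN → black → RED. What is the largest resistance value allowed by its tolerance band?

Blue → 6 (first significant figure)
Green → 5 (second significant figure)
Black → ×1 multiplier
Red → ±2% tolerance
65 × 1 = 65 Ω
Largest = 65 × (1 + 2/100) = 66.3 Ω.

66.3 Ω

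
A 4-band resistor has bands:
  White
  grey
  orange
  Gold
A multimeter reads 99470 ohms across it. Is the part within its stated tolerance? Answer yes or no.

yes

White → 9 (first significant figure)
Grey → 8 (second significant figure)
Orange → ×10^3 multiplier
Gold → ±5% tolerance
98 × 1000 = 98000 Ω
Allowed range: 93100 Ω to 102900 Ω.
99470 ohms lies inside that range.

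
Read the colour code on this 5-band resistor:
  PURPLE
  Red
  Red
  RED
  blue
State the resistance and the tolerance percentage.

72200 Ω ±0.25%

Violet → 7 (first significant figure)
Red → 2 (second significant figure)
Red → 2 (third significant figure)
Red → ×10^2 multiplier
Blue → ±0.25% tolerance
722 × 100 = 72200 Ω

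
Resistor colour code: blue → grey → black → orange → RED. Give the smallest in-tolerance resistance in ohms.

666400 Ω

Blue → 6 (first significant figure)
Grey → 8 (second significant figure)
Black → 0 (third significant figure)
Orange → ×10^3 multiplier
Red → ±2% tolerance
680 × 1000 = 680000 Ω
Smallest = 680000 × (1 − 2/100) = 666400 Ω.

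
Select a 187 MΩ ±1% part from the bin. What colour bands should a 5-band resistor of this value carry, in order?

187000000 Ω = 187 × 10^6.
1 → brown
8 → grey
7 → violet
Multiplier 10^6 → blue.
±1% tolerance → brown.

brown, grey, violet, blue, brown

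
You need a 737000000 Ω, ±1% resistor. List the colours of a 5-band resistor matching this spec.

violet, orange, violet, blue, brown

737000000 Ω = 737 × 10^6.
7 → violet
3 → orange
7 → violet
Multiplier 10^6 → blue.
±1% tolerance → brown.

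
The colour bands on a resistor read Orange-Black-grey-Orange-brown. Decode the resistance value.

308000 Ω

Orange → 3 (first significant figure)
Black → 0 (second significant figure)
Grey → 8 (third significant figure)
Orange → ×10^3 multiplier
308 × 1000 = 308000 Ω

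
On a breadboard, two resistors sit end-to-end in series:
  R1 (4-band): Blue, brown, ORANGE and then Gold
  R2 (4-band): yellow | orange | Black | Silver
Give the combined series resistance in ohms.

61043 Ω

R1: blue, brown → 61; orange ×10^3 → 61000 Ω.
R2: yellow, orange → 43; black ×1 → 43 Ω.
Series: 61000 + 43 = 61043 Ω.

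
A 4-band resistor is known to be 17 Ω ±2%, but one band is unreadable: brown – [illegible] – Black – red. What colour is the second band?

17 Ω = 17 × 10^0.
The second band gives digit 7 of the significand, and 7 is violet.

violet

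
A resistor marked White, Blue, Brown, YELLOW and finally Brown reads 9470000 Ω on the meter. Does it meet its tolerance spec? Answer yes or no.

White → 9 (first significant figure)
Blue → 6 (second significant figure)
Brown → 1 (third significant figure)
Yellow → ×10^4 multiplier
Brown → ±1% tolerance
961 × 10000 = 9610000 Ω
Allowed range: 9513900 Ω to 9706100 Ω.
9470000 Ω lies outside that range.

no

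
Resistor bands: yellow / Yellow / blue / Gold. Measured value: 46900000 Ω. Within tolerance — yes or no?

no

Yellow → 4 (first significant figure)
Yellow → 4 (second significant figure)
Blue → ×10^6 multiplier
Gold → ±5% tolerance
44 × 1000000 = 44000000 Ω
Allowed range: 41800000 Ω to 46200000 Ω.
46900000 Ω lies outside that range.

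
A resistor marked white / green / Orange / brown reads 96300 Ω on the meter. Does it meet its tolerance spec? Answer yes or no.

White → 9 (first significant figure)
Green → 5 (second significant figure)
Orange → ×10^3 multiplier
Brown → ±1% tolerance
95 × 1000 = 95000 Ω
Allowed range: 94050 Ω to 95950 Ω.
96300 Ω lies outside that range.

no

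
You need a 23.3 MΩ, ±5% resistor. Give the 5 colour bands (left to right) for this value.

red, orange, orange, green, gold

23300000 Ω = 233 × 10^5.
2 → red
3 → orange
3 → orange
Multiplier 10^5 → green.
±5% tolerance → gold.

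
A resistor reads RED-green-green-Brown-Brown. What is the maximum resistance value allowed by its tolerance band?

Red → 2 (first significant figure)
Green → 5 (second significant figure)
Green → 5 (third significant figure)
Brown → ×10 multiplier
Brown → ±1% tolerance
255 × 10 = 2550 Ω
Maximum = 2550 × (1 + 1/100) = 2575.5 Ω.

2575.5 Ω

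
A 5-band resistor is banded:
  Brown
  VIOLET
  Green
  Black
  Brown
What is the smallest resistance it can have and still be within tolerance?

Brown → 1 (first significant figure)
Violet → 7 (second significant figure)
Green → 5 (third significant figure)
Black → ×1 multiplier
Brown → ±1% tolerance
175 × 1 = 175 Ω
Smallest = 175 × (1 − 1/100) = 173.25 Ω.

173.25 Ω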